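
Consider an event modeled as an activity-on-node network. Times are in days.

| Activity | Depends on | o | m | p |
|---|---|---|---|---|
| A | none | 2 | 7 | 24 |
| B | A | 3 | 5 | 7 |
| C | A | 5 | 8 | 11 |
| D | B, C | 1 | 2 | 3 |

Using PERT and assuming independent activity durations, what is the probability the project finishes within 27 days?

te_A = (2 + 4·7 + 24)/6 = 54/6 = 9; σ²_A = ((24−2)/6)² = 13.444
te_B = (3 + 4·5 + 7)/6 = 30/6 = 5; σ²_B = ((7−3)/6)² = 0.444
te_C = (5 + 4·8 + 11)/6 = 48/6 = 8; σ²_C = ((11−5)/6)² = 1.000
te_D = (1 + 4·2 + 3)/6 = 12/6 = 2; σ²_D = ((3−1)/6)² = 0.111

Forward pass:
ES_A = 0; EF_A = 9
ES_B = 9; EF_B = 9+5 = 14
ES_C = 9; EF_C = 9+8 = 17
ES_D = max(EF_B=14, EF_C=17) = 17; EF_D = 17+2 = 19
Expected project duration μ = 19 days. Critical path: A → C → D.

Variance along critical path = 13.444 + 1.000 + 0.111 = 14.556; σ = √14.556 = 3.815 days.
Z = (27 − 19) / 3.815 = 2.097
P(T ≤ 27) = Φ(2.097) ≈ 0.982

0.982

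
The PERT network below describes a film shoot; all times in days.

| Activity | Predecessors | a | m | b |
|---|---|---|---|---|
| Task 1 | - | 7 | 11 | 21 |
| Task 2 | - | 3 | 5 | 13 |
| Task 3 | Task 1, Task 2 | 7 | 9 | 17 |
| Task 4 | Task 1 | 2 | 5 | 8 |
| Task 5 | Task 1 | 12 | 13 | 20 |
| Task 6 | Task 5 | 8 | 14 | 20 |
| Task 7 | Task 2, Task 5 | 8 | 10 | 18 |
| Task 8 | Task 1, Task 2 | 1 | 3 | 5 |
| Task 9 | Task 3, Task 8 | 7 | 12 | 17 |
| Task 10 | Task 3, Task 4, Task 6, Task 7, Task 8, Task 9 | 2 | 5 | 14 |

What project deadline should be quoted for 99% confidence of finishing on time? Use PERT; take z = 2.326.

te_Task 1 = (7 + 4·11 + 21)/6 = 72/6 = 12; σ²_Task 1 = ((21−7)/6)² = 5.444
te_Task 2 = (3 + 4·5 + 13)/6 = 36/6 = 6; σ²_Task 2 = ((13−3)/6)² = 2.778
te_Task 3 = (7 + 4·9 + 17)/6 = 60/6 = 10; σ²_Task 3 = ((17−7)/6)² = 2.778
te_Task 4 = (2 + 4·5 + 8)/6 = 30/6 = 5; σ²_Task 4 = ((8−2)/6)² = 1.000
te_Task 5 = (12 + 4·13 + 20)/6 = 84/6 = 14; σ²_Task 5 = ((20−12)/6)² = 1.778
te_Task 6 = (8 + 4·14 + 20)/6 = 84/6 = 14; σ²_Task 6 = ((20−8)/6)² = 4.000
te_Task 7 = (8 + 4·10 + 18)/6 = 66/6 = 11; σ²_Task 7 = ((18−8)/6)² = 2.778
te_Task 8 = (1 + 4·3 + 5)/6 = 18/6 = 3; σ²_Task 8 = ((5−1)/6)² = 0.444
te_Task 9 = (7 + 4·12 + 17)/6 = 72/6 = 12; σ²_Task 9 = ((17−7)/6)² = 2.778
te_Task 10 = (2 + 4·5 + 14)/6 = 36/6 = 6; σ²_Task 10 = ((14−2)/6)² = 4.000

Forward pass:
ES_Task 1 = 0; EF_Task 1 = 12
ES_Task 2 = 0; EF_Task 2 = 6
ES_Task 3 = max(EF_Task 1=12, EF_Task 2=6) = 12; EF_Task 3 = 12+10 = 22
ES_Task 4 = 12; EF_Task 4 = 12+5 = 17
ES_Task 5 = 12; EF_Task 5 = 12+14 = 26
ES_Task 6 = 26; EF_Task 6 = 26+14 = 40
ES_Task 7 = max(EF_Task 2=6, EF_Task 5=26) = 26; EF_Task 7 = 26+11 = 37
ES_Task 8 = max(EF_Task 1=12, EF_Task 2=6) = 12; EF_Task 8 = 12+3 = 15
ES_Task 9 = max(EF_Task 3=22, EF_Task 8=15) = 22; EF_Task 9 = 22+12 = 34
ES_Task 10 = max(EF_Task 3=22, EF_Task 4=17, EF_Task 6=40, EF_Task 7=37, EF_Task 8=15, EF_Task 9=34) = 40; EF_Task 10 = 40+6 = 46
Expected project duration μ = 46 days. Critical path: Task 1 → Task 5 → Task 6 → Task 10.

Variance along critical path = 5.444 + 1.778 + 4.000 + 4.000 = 15.222; σ = 3.902 days.
D = μ + z·σ = 46 + 2.326·3.902 = 55.1 days

55.1 days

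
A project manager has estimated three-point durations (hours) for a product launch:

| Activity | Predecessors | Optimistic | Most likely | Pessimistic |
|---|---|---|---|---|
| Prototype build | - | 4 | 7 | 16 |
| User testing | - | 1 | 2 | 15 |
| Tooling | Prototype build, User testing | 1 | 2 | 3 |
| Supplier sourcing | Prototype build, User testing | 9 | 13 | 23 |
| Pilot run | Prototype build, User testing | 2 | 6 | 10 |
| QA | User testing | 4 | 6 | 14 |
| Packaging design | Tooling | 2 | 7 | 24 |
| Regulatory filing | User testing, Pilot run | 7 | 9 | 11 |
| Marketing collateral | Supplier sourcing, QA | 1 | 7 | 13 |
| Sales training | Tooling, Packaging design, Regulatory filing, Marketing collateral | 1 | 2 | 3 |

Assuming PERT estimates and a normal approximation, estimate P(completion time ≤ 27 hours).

0.139

te_Prototype build = (4 + 4·7 + 16)/6 = 48/6 = 8; σ²_Prototype build = ((16−4)/6)² = 4.000
te_User testing = (1 + 4·2 + 15)/6 = 24/6 = 4; σ²_User testing = ((15−1)/6)² = 5.444
te_Tooling = (1 + 4·2 + 3)/6 = 12/6 = 2; σ²_Tooling = ((3−1)/6)² = 0.111
te_Supplier sourcing = (9 + 4·13 + 23)/6 = 84/6 = 14; σ²_Supplier sourcing = ((23−9)/6)² = 5.444
te_Pilot run = (2 + 4·6 + 10)/6 = 36/6 = 6; σ²_Pilot run = ((10−2)/6)² = 1.778
te_QA = (4 + 4·6 + 14)/6 = 42/6 = 7; σ²_QA = ((14−4)/6)² = 2.778
te_Packaging design = (2 + 4·7 + 24)/6 = 54/6 = 9; σ²_Packaging design = ((24−2)/6)² = 13.444
te_Regulatory filing = (7 + 4·9 + 11)/6 = 54/6 = 9; σ²_Regulatory filing = ((11−7)/6)² = 0.444
te_Marketing collateral = (1 + 4·7 + 13)/6 = 42/6 = 7; σ²_Marketing collateral = ((13−1)/6)² = 4.000
te_Sales training = (1 + 4·2 + 3)/6 = 12/6 = 2; σ²_Sales training = ((3−1)/6)² = 0.111

Forward pass:
ES_Prototype build = 0; EF_Prototype build = 8
ES_User testing = 0; EF_User testing = 4
ES_Tooling = max(EF_Prototype build=8, EF_User testing=4) = 8; EF_Tooling = 8+2 = 10
ES_Supplier sourcing = max(EF_Prototype build=8, EF_User testing=4) = 8; EF_Supplier sourcing = 8+14 = 22
ES_Pilot run = max(EF_Prototype build=8, EF_User testing=4) = 8; EF_Pilot run = 8+6 = 14
ES_QA = 4; EF_QA = 4+7 = 11
ES_Packaging design = 10; EF_Packaging design = 10+9 = 19
ES_Regulatory filing = max(EF_User testing=4, EF_Pilot run=14) = 14; EF_Regulatory filing = 14+9 = 23
ES_Marketing collateral = max(EF_Supplier sourcing=22, EF_QA=11) = 22; EF_Marketing collateral = 22+7 = 29
ES_Sales training = max(EF_Tooling=10, EF_Packaging design=19, EF_Regulatory filing=23, EF_Marketing collateral=29) = 29; EF_Sales training = 29+2 = 31
Expected project duration μ = 31 hours. Critical path: Prototype build → Supplier sourcing → Marketing collateral → Sales training.

Variance along critical path = 4.000 + 5.444 + 4.000 + 0.111 = 13.556; σ = √13.556 = 3.682 hours.
Z = (27 − 31) / 3.682 = -1.086
P(T ≤ 27) = Φ(-1.086) ≈ 0.139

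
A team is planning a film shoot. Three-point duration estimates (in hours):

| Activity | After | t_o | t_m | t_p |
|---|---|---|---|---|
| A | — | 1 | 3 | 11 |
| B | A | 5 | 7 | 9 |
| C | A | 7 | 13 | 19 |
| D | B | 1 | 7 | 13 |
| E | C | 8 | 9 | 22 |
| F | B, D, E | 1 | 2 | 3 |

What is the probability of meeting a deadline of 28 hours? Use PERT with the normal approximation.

te_A = (1 + 4·3 + 11)/6 = 24/6 = 4; σ²_A = ((11−1)/6)² = 2.778
te_B = (5 + 4·7 + 9)/6 = 42/6 = 7; σ²_B = ((9−5)/6)² = 0.444
te_C = (7 + 4·13 + 19)/6 = 78/6 = 13; σ²_C = ((19−7)/6)² = 4.000
te_D = (1 + 4·7 + 13)/6 = 42/6 = 7; σ²_D = ((13−1)/6)² = 4.000
te_E = (8 + 4·9 + 22)/6 = 66/6 = 11; σ²_E = ((22−8)/6)² = 5.444
te_F = (1 + 4·2 + 3)/6 = 12/6 = 2; σ²_F = ((3−1)/6)² = 0.111

Forward pass:
ES_A = 0; EF_A = 4
ES_B = 4; EF_B = 4+7 = 11
ES_C = 4; EF_C = 4+13 = 17
ES_D = 11; EF_D = 11+7 = 18
ES_E = 17; EF_E = 17+11 = 28
ES_F = max(EF_B=11, EF_D=18, EF_E=28) = 28; EF_F = 28+2 = 30
Expected project duration μ = 30 hours. Critical path: A → C → E → F.

Variance along critical path = 2.778 + 4.000 + 5.444 + 0.111 = 12.333; σ = √12.333 = 3.512 hours.
Z = (28 − 30) / 3.512 = -0.569
P(T ≤ 28) = Φ(-0.569) ≈ 0.285

0.285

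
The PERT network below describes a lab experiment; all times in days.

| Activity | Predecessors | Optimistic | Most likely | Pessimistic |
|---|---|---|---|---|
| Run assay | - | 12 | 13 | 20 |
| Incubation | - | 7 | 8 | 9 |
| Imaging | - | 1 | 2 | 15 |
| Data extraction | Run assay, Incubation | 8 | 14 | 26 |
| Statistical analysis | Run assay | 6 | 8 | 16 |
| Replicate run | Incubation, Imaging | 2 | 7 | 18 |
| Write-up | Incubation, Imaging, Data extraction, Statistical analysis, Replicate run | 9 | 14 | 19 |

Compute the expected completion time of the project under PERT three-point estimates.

43 days

te_Run assay = (12 + 4·13 + 20)/6 = 84/6 = 14
te_Incubation = (7 + 4·8 + 9)/6 = 48/6 = 8
te_Imaging = (1 + 4·2 + 15)/6 = 24/6 = 4
te_Data extraction = (8 + 4·14 + 26)/6 = 90/6 = 15
te_Statistical analysis = (6 + 4·8 + 16)/6 = 54/6 = 9
te_Replicate run = (2 + 4·7 + 18)/6 = 48/6 = 8
te_Write-up = (9 + 4·14 + 19)/6 = 84/6 = 14

Forward pass:
ES_Run assay = 0; EF_Run assay = 14
ES_Incubation = 0; EF_Incubation = 8
ES_Imaging = 0; EF_Imaging = 4
ES_Data extraction = max(EF_Run assay=14, EF_Incubation=8) = 14; EF_Data extraction = 14+15 = 29
ES_Statistical analysis = 14; EF_Statistical analysis = 14+9 = 23
ES_Replicate run = max(EF_Incubation=8, EF_Imaging=4) = 8; EF_Replicate run = 8+8 = 16
ES_Write-up = max(EF_Incubation=8, EF_Imaging=4, EF_Data extraction=29, EF_Statistical analysis=23, EF_Replicate run=16) = 29; EF_Write-up = 29+14 = 43
Expected project duration μ = 43 days. Critical path: Run assay → Data extraction → Write-up.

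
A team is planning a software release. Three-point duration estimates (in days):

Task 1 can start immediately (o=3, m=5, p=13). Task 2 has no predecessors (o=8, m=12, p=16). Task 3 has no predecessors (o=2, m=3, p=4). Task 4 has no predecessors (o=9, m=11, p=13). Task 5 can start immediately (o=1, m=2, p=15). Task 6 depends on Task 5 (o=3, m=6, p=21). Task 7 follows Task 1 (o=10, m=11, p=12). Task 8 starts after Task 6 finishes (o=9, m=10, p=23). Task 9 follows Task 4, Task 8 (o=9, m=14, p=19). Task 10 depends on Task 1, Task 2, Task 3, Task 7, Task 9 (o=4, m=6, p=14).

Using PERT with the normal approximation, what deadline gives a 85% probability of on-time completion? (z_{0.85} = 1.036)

te_Task 1 = (3 + 4·5 + 13)/6 = 36/6 = 6; σ²_Task 1 = ((13−3)/6)² = 2.778
te_Task 2 = (8 + 4·12 + 16)/6 = 72/6 = 12; σ²_Task 2 = ((16−8)/6)² = 1.778
te_Task 3 = (2 + 4·3 + 4)/6 = 18/6 = 3; σ²_Task 3 = ((4−2)/6)² = 0.111
te_Task 4 = (9 + 4·11 + 13)/6 = 66/6 = 11; σ²_Task 4 = ((13−9)/6)² = 0.444
te_Task 5 = (1 + 4·2 + 15)/6 = 24/6 = 4; σ²_Task 5 = ((15−1)/6)² = 5.444
te_Task 6 = (3 + 4·6 + 21)/6 = 48/6 = 8; σ²_Task 6 = ((21−3)/6)² = 9.000
te_Task 7 = (10 + 4·11 + 12)/6 = 66/6 = 11; σ²_Task 7 = ((12−10)/6)² = 0.111
te_Task 8 = (9 + 4·10 + 23)/6 = 72/6 = 12; σ²_Task 8 = ((23−9)/6)² = 5.444
te_Task 9 = (9 + 4·14 + 19)/6 = 84/6 = 14; σ²_Task 9 = ((19−9)/6)² = 2.778
te_Task 10 = (4 + 4·6 + 14)/6 = 42/6 = 7; σ²_Task 10 = ((14−4)/6)² = 2.778

Forward pass:
ES_Task 1 = 0; EF_Task 1 = 6
ES_Task 2 = 0; EF_Task 2 = 12
ES_Task 3 = 0; EF_Task 3 = 3
ES_Task 4 = 0; EF_Task 4 = 11
ES_Task 5 = 0; EF_Task 5 = 4
ES_Task 6 = 4; EF_Task 6 = 4+8 = 12
ES_Task 7 = 6; EF_Task 7 = 6+11 = 17
ES_Task 8 = 12; EF_Task 8 = 12+12 = 24
ES_Task 9 = max(EF_Task 4=11, EF_Task 8=24) = 24; EF_Task 9 = 24+14 = 38
ES_Task 10 = max(EF_Task 1=6, EF_Task 2=12, EF_Task 3=3, EF_Task 7=17, EF_Task 9=38) = 38; EF_Task 10 = 38+7 = 45
Expected project duration μ = 45 days. Critical path: Task 5 → Task 6 → Task 8 → Task 9 → Task 10.

Variance along critical path = 5.444 + 9.000 + 5.444 + 2.778 + 2.778 = 25.444; σ = 5.044 days.
D = μ + z·σ = 45 + 1.036·5.044 = 50.2 days

50.2 days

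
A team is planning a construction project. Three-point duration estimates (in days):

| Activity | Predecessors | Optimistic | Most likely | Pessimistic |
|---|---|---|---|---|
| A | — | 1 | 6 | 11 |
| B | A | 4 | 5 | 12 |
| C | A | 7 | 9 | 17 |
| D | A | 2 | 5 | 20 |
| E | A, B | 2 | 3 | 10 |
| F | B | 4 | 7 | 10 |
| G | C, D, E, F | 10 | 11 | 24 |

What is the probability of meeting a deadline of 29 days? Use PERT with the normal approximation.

te_A = (1 + 4·6 + 11)/6 = 36/6 = 6; σ²_A = ((11−1)/6)² = 2.778
te_B = (4 + 4·5 + 12)/6 = 36/6 = 6; σ²_B = ((12−4)/6)² = 1.778
te_C = (7 + 4·9 + 17)/6 = 60/6 = 10; σ²_C = ((17−7)/6)² = 2.778
te_D = (2 + 4·5 + 20)/6 = 42/6 = 7; σ²_D = ((20−2)/6)² = 9.000
te_E = (2 + 4·3 + 10)/6 = 24/6 = 4; σ²_E = ((10−2)/6)² = 1.778
te_F = (4 + 4·7 + 10)/6 = 42/6 = 7; σ²_F = ((10−4)/6)² = 1.000
te_G = (10 + 4·11 + 24)/6 = 78/6 = 13; σ²_G = ((24−10)/6)² = 5.444

Forward pass:
ES_A = 0; EF_A = 6
ES_B = 6; EF_B = 6+6 = 12
ES_C = 6; EF_C = 6+10 = 16
ES_D = 6; EF_D = 6+7 = 13
ES_E = max(EF_A=6, EF_B=12) = 12; EF_E = 12+4 = 16
ES_F = 12; EF_F = 12+7 = 19
ES_G = max(EF_C=16, EF_D=13, EF_E=16, EF_F=19) = 19; EF_G = 19+13 = 32
Expected project duration μ = 32 days. Critical path: A → B → F → G.

Variance along critical path = 2.778 + 1.778 + 1.000 + 5.444 = 11.000; σ = √11.000 = 3.317 days.
Z = (29 − 32) / 3.317 = -0.905
P(T ≤ 29) = Φ(-0.905) ≈ 0.183

0.183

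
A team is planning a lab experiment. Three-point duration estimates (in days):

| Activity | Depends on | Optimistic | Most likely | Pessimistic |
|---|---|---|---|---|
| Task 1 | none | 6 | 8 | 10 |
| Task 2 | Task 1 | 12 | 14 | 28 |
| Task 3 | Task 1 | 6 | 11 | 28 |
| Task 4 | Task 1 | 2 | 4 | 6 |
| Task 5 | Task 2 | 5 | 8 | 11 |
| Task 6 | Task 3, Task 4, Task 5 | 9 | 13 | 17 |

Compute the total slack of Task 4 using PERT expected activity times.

te_Task 1 = (6 + 4·8 + 10)/6 = 48/6 = 8
te_Task 2 = (12 + 4·14 + 28)/6 = 96/6 = 16
te_Task 3 = (6 + 4·11 + 28)/6 = 78/6 = 13
te_Task 4 = (2 + 4·4 + 6)/6 = 24/6 = 4
te_Task 5 = (5 + 4·8 + 11)/6 = 48/6 = 8
te_Task 6 = (9 + 4·13 + 17)/6 = 78/6 = 13

Forward pass:
ES_Task 1 = 0; EF_Task 1 = 8
ES_Task 2 = 8; EF_Task 2 = 8+16 = 24
ES_Task 3 = 8; EF_Task 3 = 8+13 = 21
ES_Task 4 = 8; EF_Task 4 = 8+4 = 12
ES_Task 5 = 24; EF_Task 5 = 24+8 = 32
ES_Task 6 = max(EF_Task 3=21, EF_Task 4=12, EF_Task 5=32) = 32; EF_Task 6 = 32+13 = 45
Expected project duration μ = 45 days. Critical path: Task 1 → Task 2 → Task 5 → Task 6.

Backward pass:
LF_Task 6 = 45; LS_Task 6 = 45−13 = 32
LF_Task 5 = LS_Task 6 = 32; LS_Task 5 = 32−8 = 24
LF_Task 4 = LS_Task 6 = 32; LS_Task 4 = 32−4 = 28
LF_Task 3 = LS_Task 6 = 32; LS_Task 3 = 32−13 = 19
LF_Task 2 = LS_Task 5 = 24; LS_Task 2 = 24−16 = 8
LF_Task 1 = min(LS_Task 2=8, LS_Task 3=19, LS_Task 4=28) = 8; LS_Task 1 = 8−8 = 0
Slack_Task 4 = LS_Task 4 − ES_Task 4 = 28 − 8 = 20

20 days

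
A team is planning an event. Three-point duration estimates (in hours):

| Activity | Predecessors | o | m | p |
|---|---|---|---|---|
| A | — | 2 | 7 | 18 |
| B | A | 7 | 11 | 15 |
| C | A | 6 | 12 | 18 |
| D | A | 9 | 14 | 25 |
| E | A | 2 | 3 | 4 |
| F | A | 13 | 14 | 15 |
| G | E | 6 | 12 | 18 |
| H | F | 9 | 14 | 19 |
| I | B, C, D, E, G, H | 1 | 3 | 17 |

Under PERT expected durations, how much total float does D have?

13 hours

te_A = (2 + 4·7 + 18)/6 = 48/6 = 8
te_B = (7 + 4·11 + 15)/6 = 66/6 = 11
te_C = (6 + 4·12 + 18)/6 = 72/6 = 12
te_D = (9 + 4·14 + 25)/6 = 90/6 = 15
te_E = (2 + 4·3 + 4)/6 = 18/6 = 3
te_F = (13 + 4·14 + 15)/6 = 84/6 = 14
te_G = (6 + 4·12 + 18)/6 = 72/6 = 12
te_H = (9 + 4·14 + 19)/6 = 84/6 = 14
te_I = (1 + 4·3 + 17)/6 = 30/6 = 5

Forward pass:
ES_A = 0; EF_A = 8
ES_B = 8; EF_B = 8+11 = 19
ES_C = 8; EF_C = 8+12 = 20
ES_D = 8; EF_D = 8+15 = 23
ES_E = 8; EF_E = 8+3 = 11
ES_F = 8; EF_F = 8+14 = 22
ES_G = 11; EF_G = 11+12 = 23
ES_H = 22; EF_H = 22+14 = 36
ES_I = max(EF_B=19, EF_C=20, EF_D=23, EF_E=11, EF_G=23, EF_H=36) = 36; EF_I = 36+5 = 41
Expected project duration μ = 41 hours. Critical path: A → F → H → I.

Backward pass:
LF_I = 41; LS_I = 41−5 = 36
LF_H = LS_I = 36; LS_H = 36−14 = 22
LF_G = LS_I = 36; LS_G = 36−12 = 24
LF_F = LS_H = 22; LS_F = 22−14 = 8
LF_E = min(LS_G=24, LS_I=36) = 24; LS_E = 24−3 = 21
LF_D = LS_I = 36; LS_D = 36−15 = 21
LF_C = LS_I = 36; LS_C = 36−12 = 24
LF_B = LS_I = 36; LS_B = 36−11 = 25
LF_A = min(LS_B=25, LS_C=24, LS_D=21, LS_E=21, LS_F=8) = 8; LS_A = 8−8 = 0
Slack_D = LS_D − ES_D = 21 − 8 = 13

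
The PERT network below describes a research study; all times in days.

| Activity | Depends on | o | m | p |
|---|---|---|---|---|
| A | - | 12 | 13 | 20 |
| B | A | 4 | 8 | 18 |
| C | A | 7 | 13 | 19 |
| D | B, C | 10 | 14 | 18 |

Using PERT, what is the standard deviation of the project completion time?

te_A = (12 + 4·13 + 20)/6 = 84/6 = 14; σ²_A = ((20−12)/6)² = 1.778
te_B = (4 + 4·8 + 18)/6 = 54/6 = 9; σ²_B = ((18−4)/6)² = 5.444
te_C = (7 + 4·13 + 19)/6 = 78/6 = 13; σ²_C = ((19−7)/6)² = 4.000
te_D = (10 + 4·14 + 18)/6 = 84/6 = 14; σ²_D = ((18−10)/6)² = 1.778

Forward pass:
ES_A = 0; EF_A = 14
ES_B = 14; EF_B = 14+9 = 23
ES_C = 14; EF_C = 14+13 = 27
ES_D = max(EF_B=23, EF_C=27) = 27; EF_D = 27+14 = 41
Expected project duration μ = 41 days. Critical path: A → C → D.

Variance along critical path = 1.778 + 4.000 + 1.778 = 7.556
σ = √7.556 = 2.749 days

2.75 days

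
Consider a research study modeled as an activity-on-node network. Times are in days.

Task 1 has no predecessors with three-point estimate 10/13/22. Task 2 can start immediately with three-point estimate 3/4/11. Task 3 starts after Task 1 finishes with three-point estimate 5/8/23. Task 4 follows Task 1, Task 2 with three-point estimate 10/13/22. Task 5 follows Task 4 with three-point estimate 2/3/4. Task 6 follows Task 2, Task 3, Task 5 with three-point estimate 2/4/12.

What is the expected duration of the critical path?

36 days

te_Task 1 = (10 + 4·13 + 22)/6 = 84/6 = 14
te_Task 2 = (3 + 4·4 + 11)/6 = 30/6 = 5
te_Task 3 = (5 + 4·8 + 23)/6 = 60/6 = 10
te_Task 4 = (10 + 4·13 + 22)/6 = 84/6 = 14
te_Task 5 = (2 + 4·3 + 4)/6 = 18/6 = 3
te_Task 6 = (2 + 4·4 + 12)/6 = 30/6 = 5

Forward pass:
ES_Task 1 = 0; EF_Task 1 = 14
ES_Task 2 = 0; EF_Task 2 = 5
ES_Task 3 = 14; EF_Task 3 = 14+10 = 24
ES_Task 4 = max(EF_Task 1=14, EF_Task 2=5) = 14; EF_Task 4 = 14+14 = 28
ES_Task 5 = 28; EF_Task 5 = 28+3 = 31
ES_Task 6 = max(EF_Task 2=5, EF_Task 3=24, EF_Task 5=31) = 31; EF_Task 6 = 31+5 = 36
Expected project duration μ = 36 days. Critical path: Task 1 → Task 4 → Task 5 → Task 6.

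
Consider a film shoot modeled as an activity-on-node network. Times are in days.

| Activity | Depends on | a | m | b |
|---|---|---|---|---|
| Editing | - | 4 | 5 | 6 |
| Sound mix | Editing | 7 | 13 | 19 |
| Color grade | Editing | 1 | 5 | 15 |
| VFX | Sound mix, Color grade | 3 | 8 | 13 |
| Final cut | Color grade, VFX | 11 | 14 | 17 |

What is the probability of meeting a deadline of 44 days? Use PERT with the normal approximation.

te_Editing = (4 + 4·5 + 6)/6 = 30/6 = 5; σ²_Editing = ((6−4)/6)² = 0.111
te_Sound mix = (7 + 4·13 + 19)/6 = 78/6 = 13; σ²_Sound mix = ((19−7)/6)² = 4.000
te_Color grade = (1 + 4·5 + 15)/6 = 36/6 = 6; σ²_Color grade = ((15−1)/6)² = 5.444
te_VFX = (3 + 4·8 + 13)/6 = 48/6 = 8; σ²_VFX = ((13−3)/6)² = 2.778
te_Final cut = (11 + 4·14 + 17)/6 = 84/6 = 14; σ²_Final cut = ((17−11)/6)² = 1.000

Forward pass:
ES_Editing = 0; EF_Editing = 5
ES_Sound mix = 5; EF_Sound mix = 5+13 = 18
ES_Color grade = 5; EF_Color grade = 5+6 = 11
ES_VFX = max(EF_Sound mix=18, EF_Color grade=11) = 18; EF_VFX = 18+8 = 26
ES_Final cut = max(EF_Color grade=11, EF_VFX=26) = 26; EF_Final cut = 26+14 = 40
Expected project duration μ = 40 days. Critical path: Editing → Sound mix → VFX → Final cut.

Variance along critical path = 0.111 + 4.000 + 2.778 + 1.000 = 7.889; σ = √7.889 = 2.809 days.
Z = (44 − 40) / 2.809 = 1.424
P(T ≤ 44) = Φ(1.424) ≈ 0.923

0.923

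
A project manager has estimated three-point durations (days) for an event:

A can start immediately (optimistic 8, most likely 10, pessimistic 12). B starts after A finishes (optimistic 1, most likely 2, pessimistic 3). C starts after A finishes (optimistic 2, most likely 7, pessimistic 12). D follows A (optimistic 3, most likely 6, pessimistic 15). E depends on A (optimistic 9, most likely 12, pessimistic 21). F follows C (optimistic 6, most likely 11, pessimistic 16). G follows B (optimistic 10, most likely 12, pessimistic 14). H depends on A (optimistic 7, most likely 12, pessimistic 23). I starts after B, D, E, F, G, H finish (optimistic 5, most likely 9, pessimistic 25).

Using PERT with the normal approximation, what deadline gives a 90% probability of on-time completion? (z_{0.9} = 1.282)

44.3 days

te_A = (8 + 4·10 + 12)/6 = 60/6 = 10; σ²_A = ((12−8)/6)² = 0.444
te_B = (1 + 4·2 + 3)/6 = 12/6 = 2; σ²_B = ((3−1)/6)² = 0.111
te_C = (2 + 4·7 + 12)/6 = 42/6 = 7; σ²_C = ((12−2)/6)² = 2.778
te_D = (3 + 4·6 + 15)/6 = 42/6 = 7; σ²_D = ((15−3)/6)² = 4.000
te_E = (9 + 4·12 + 21)/6 = 78/6 = 13; σ²_E = ((21−9)/6)² = 4.000
te_F = (6 + 4·11 + 16)/6 = 66/6 = 11; σ²_F = ((16−6)/6)² = 2.778
te_G = (10 + 4·12 + 14)/6 = 72/6 = 12; σ²_G = ((14−10)/6)² = 0.444
te_H = (7 + 4·12 + 23)/6 = 78/6 = 13; σ²_H = ((23−7)/6)² = 7.111
te_I = (5 + 4·9 + 25)/6 = 66/6 = 11; σ²_I = ((25−5)/6)² = 11.111

Forward pass:
ES_A = 0; EF_A = 10
ES_B = 10; EF_B = 10+2 = 12
ES_C = 10; EF_C = 10+7 = 17
ES_D = 10; EF_D = 10+7 = 17
ES_E = 10; EF_E = 10+13 = 23
ES_F = 17; EF_F = 17+11 = 28
ES_G = 12; EF_G = 12+12 = 24
ES_H = 10; EF_H = 10+13 = 23
ES_I = max(EF_B=12, EF_D=17, EF_E=23, EF_F=28, EF_G=24, EF_H=23) = 28; EF_I = 28+11 = 39
Expected project duration μ = 39 days. Critical path: A → C → F → I.

Variance along critical path = 0.444 + 2.778 + 2.778 + 11.111 = 17.111; σ = 4.137 days.
D = μ + z·σ = 39 + 1.282·4.137 = 44.3 days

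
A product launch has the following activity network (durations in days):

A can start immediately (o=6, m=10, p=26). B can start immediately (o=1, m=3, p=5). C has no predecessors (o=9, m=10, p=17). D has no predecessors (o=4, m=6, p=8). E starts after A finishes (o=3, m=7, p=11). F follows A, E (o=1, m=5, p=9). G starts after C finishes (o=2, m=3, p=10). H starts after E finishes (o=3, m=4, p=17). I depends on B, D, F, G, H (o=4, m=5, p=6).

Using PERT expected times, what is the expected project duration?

te_A = (6 + 4·10 + 26)/6 = 72/6 = 12
te_B = (1 + 4·3 + 5)/6 = 18/6 = 3
te_C = (9 + 4·10 + 17)/6 = 66/6 = 11
te_D = (4 + 4·6 + 8)/6 = 36/6 = 6
te_E = (3 + 4·7 + 11)/6 = 42/6 = 7
te_F = (1 + 4·5 + 9)/6 = 30/6 = 5
te_G = (2 + 4·3 + 10)/6 = 24/6 = 4
te_H = (3 + 4·4 + 17)/6 = 36/6 = 6
te_I = (4 + 4·5 + 6)/6 = 30/6 = 5

Forward pass:
ES_A = 0; EF_A = 12
ES_B = 0; EF_B = 3
ES_C = 0; EF_C = 11
ES_D = 0; EF_D = 6
ES_E = 12; EF_E = 12+7 = 19
ES_F = max(EF_A=12, EF_E=19) = 19; EF_F = 19+5 = 24
ES_G = 11; EF_G = 11+4 = 15
ES_H = 19; EF_H = 19+6 = 25
ES_I = max(EF_B=3, EF_D=6, EF_F=24, EF_G=15, EF_H=25) = 25; EF_I = 25+5 = 30
Expected project duration μ = 30 days. Critical path: A → E → H → I.

30 days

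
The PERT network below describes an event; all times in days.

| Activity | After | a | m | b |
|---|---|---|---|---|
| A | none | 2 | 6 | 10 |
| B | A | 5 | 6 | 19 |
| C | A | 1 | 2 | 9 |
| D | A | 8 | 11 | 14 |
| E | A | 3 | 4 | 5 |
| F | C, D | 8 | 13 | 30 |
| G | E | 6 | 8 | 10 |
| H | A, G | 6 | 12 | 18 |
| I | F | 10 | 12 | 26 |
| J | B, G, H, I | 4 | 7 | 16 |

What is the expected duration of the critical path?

te_A = (2 + 4·6 + 10)/6 = 36/6 = 6
te_B = (5 + 4·6 + 19)/6 = 48/6 = 8
te_C = (1 + 4·2 + 9)/6 = 18/6 = 3
te_D = (8 + 4·11 + 14)/6 = 66/6 = 11
te_E = (3 + 4·4 + 5)/6 = 24/6 = 4
te_F = (8 + 4·13 + 30)/6 = 90/6 = 15
te_G = (6 + 4·8 + 10)/6 = 48/6 = 8
te_H = (6 + 4·12 + 18)/6 = 72/6 = 12
te_I = (10 + 4·12 + 26)/6 = 84/6 = 14
te_J = (4 + 4·7 + 16)/6 = 48/6 = 8

Forward pass:
ES_A = 0; EF_A = 6
ES_B = 6; EF_B = 6+8 = 14
ES_C = 6; EF_C = 6+3 = 9
ES_D = 6; EF_D = 6+11 = 17
ES_E = 6; EF_E = 6+4 = 10
ES_F = max(EF_C=9, EF_D=17) = 17; EF_F = 17+15 = 32
ES_G = 10; EF_G = 10+8 = 18
ES_H = max(EF_A=6, EF_G=18) = 18; EF_H = 18+12 = 30
ES_I = 32; EF_I = 32+14 = 46
ES_J = max(EF_B=14, EF_G=18, EF_H=30, EF_I=46) = 46; EF_J = 46+8 = 54
Expected project duration μ = 54 days. Critical path: A → D → F → I → J.

54 days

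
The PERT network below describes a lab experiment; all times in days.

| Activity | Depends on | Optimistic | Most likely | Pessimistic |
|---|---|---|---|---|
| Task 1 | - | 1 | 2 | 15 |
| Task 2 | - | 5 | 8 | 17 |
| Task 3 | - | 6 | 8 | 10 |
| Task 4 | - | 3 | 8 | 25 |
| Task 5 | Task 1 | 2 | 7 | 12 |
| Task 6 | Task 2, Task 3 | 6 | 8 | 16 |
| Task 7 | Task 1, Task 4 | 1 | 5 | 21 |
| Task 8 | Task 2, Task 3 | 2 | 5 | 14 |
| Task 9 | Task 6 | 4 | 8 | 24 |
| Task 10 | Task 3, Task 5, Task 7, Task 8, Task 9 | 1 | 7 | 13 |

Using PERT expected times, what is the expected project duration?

te_Task 1 = (1 + 4·2 + 15)/6 = 24/6 = 4
te_Task 2 = (5 + 4·8 + 17)/6 = 54/6 = 9
te_Task 3 = (6 + 4·8 + 10)/6 = 48/6 = 8
te_Task 4 = (3 + 4·8 + 25)/6 = 60/6 = 10
te_Task 5 = (2 + 4·7 + 12)/6 = 42/6 = 7
te_Task 6 = (6 + 4·8 + 16)/6 = 54/6 = 9
te_Task 7 = (1 + 4·5 + 21)/6 = 42/6 = 7
te_Task 8 = (2 + 4·5 + 14)/6 = 36/6 = 6
te_Task 9 = (4 + 4·8 + 24)/6 = 60/6 = 10
te_Task 10 = (1 + 4·7 + 13)/6 = 42/6 = 7

Forward pass:
ES_Task 1 = 0; EF_Task 1 = 4
ES_Task 2 = 0; EF_Task 2 = 9
ES_Task 3 = 0; EF_Task 3 = 8
ES_Task 4 = 0; EF_Task 4 = 10
ES_Task 5 = 4; EF_Task 5 = 4+7 = 11
ES_Task 6 = max(EF_Task 2=9, EF_Task 3=8) = 9; EF_Task 6 = 9+9 = 18
ES_Task 7 = max(EF_Task 1=4, EF_Task 4=10) = 10; EF_Task 7 = 10+7 = 17
ES_Task 8 = max(EF_Task 2=9, EF_Task 3=8) = 9; EF_Task 8 = 9+6 = 15
ES_Task 9 = 18; EF_Task 9 = 18+10 = 28
ES_Task 10 = max(EF_Task 3=8, EF_Task 5=11, EF_Task 7=17, EF_Task 8=15, EF_Task 9=28) = 28; EF_Task 10 = 28+7 = 35
Expected project duration μ = 35 days. Critical path: Task 2 → Task 6 → Task 9 → Task 10.

35 days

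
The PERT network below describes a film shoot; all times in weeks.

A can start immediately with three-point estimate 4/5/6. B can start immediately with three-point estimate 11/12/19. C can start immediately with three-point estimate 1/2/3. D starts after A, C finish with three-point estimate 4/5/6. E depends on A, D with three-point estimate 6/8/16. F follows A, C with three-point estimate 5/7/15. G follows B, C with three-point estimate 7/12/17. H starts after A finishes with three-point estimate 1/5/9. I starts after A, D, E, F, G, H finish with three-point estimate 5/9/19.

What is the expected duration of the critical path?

te_A = (4 + 4·5 + 6)/6 = 30/6 = 5
te_B = (11 + 4·12 + 19)/6 = 78/6 = 13
te_C = (1 + 4·2 + 3)/6 = 12/6 = 2
te_D = (4 + 4·5 + 6)/6 = 30/6 = 5
te_E = (6 + 4·8 + 16)/6 = 54/6 = 9
te_F = (5 + 4·7 + 15)/6 = 48/6 = 8
te_G = (7 + 4·12 + 17)/6 = 72/6 = 12
te_H = (1 + 4·5 + 9)/6 = 30/6 = 5
te_I = (5 + 4·9 + 19)/6 = 60/6 = 10

Forward pass:
ES_A = 0; EF_A = 5
ES_B = 0; EF_B = 13
ES_C = 0; EF_C = 2
ES_D = max(EF_A=5, EF_C=2) = 5; EF_D = 5+5 = 10
ES_E = max(EF_A=5, EF_D=10) = 10; EF_E = 10+9 = 19
ES_F = max(EF_A=5, EF_C=2) = 5; EF_F = 5+8 = 13
ES_G = max(EF_B=13, EF_C=2) = 13; EF_G = 13+12 = 25
ES_H = 5; EF_H = 5+5 = 10
ES_I = max(EF_A=5, EF_D=10, EF_E=19, EF_F=13, EF_G=25, EF_H=10) = 25; EF_I = 25+10 = 35
Expected project duration μ = 35 weeks. Critical path: B → G → I.

35 weeks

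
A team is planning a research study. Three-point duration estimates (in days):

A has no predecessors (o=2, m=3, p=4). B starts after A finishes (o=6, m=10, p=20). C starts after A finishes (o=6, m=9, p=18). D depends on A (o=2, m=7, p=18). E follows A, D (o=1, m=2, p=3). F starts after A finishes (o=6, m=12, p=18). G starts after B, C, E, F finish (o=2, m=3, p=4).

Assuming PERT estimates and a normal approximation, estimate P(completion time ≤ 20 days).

0.835

te_A = (2 + 4·3 + 4)/6 = 18/6 = 3; σ²_A = ((4−2)/6)² = 0.111
te_B = (6 + 4·10 + 20)/6 = 66/6 = 11; σ²_B = ((20−6)/6)² = 5.444
te_C = (6 + 4·9 + 18)/6 = 60/6 = 10; σ²_C = ((18−6)/6)² = 4.000
te_D = (2 + 4·7 + 18)/6 = 48/6 = 8; σ²_D = ((18−2)/6)² = 7.111
te_E = (1 + 4·2 + 3)/6 = 12/6 = 2; σ²_E = ((3−1)/6)² = 0.111
te_F = (6 + 4·12 + 18)/6 = 72/6 = 12; σ²_F = ((18−6)/6)² = 4.000
te_G = (2 + 4·3 + 4)/6 = 18/6 = 3; σ²_G = ((4−2)/6)² = 0.111

Forward pass:
ES_A = 0; EF_A = 3
ES_B = 3; EF_B = 3+11 = 14
ES_C = 3; EF_C = 3+10 = 13
ES_D = 3; EF_D = 3+8 = 11
ES_E = max(EF_A=3, EF_D=11) = 11; EF_E = 11+2 = 13
ES_F = 3; EF_F = 3+12 = 15
ES_G = max(EF_B=14, EF_C=13, EF_E=13, EF_F=15) = 15; EF_G = 15+3 = 18
Expected project duration μ = 18 days. Critical path: A → F → G.

Variance along critical path = 0.111 + 4.000 + 0.111 = 4.222; σ = √4.222 = 2.055 days.
Z = (20 − 18) / 2.055 = 0.973
P(T ≤ 20) = Φ(0.973) ≈ 0.835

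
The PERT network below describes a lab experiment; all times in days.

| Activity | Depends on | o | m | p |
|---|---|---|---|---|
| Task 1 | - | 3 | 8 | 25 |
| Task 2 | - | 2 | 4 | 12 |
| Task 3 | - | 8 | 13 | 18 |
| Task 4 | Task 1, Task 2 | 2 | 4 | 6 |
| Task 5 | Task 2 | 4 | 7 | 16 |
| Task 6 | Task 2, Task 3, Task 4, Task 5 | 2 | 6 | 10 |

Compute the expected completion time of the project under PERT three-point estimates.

20 days

te_Task 1 = (3 + 4·8 + 25)/6 = 60/6 = 10
te_Task 2 = (2 + 4·4 + 12)/6 = 30/6 = 5
te_Task 3 = (8 + 4·13 + 18)/6 = 78/6 = 13
te_Task 4 = (2 + 4·4 + 6)/6 = 24/6 = 4
te_Task 5 = (4 + 4·7 + 16)/6 = 48/6 = 8
te_Task 6 = (2 + 4·6 + 10)/6 = 36/6 = 6

Forward pass:
ES_Task 1 = 0; EF_Task 1 = 10
ES_Task 2 = 0; EF_Task 2 = 5
ES_Task 3 = 0; EF_Task 3 = 13
ES_Task 4 = max(EF_Task 1=10, EF_Task 2=5) = 10; EF_Task 4 = 10+4 = 14
ES_Task 5 = 5; EF_Task 5 = 5+8 = 13
ES_Task 6 = max(EF_Task 2=5, EF_Task 3=13, EF_Task 4=14, EF_Task 5=13) = 14; EF_Task 6 = 14+6 = 20
Expected project duration μ = 20 days. Critical path: Task 1 → Task 4 → Task 6.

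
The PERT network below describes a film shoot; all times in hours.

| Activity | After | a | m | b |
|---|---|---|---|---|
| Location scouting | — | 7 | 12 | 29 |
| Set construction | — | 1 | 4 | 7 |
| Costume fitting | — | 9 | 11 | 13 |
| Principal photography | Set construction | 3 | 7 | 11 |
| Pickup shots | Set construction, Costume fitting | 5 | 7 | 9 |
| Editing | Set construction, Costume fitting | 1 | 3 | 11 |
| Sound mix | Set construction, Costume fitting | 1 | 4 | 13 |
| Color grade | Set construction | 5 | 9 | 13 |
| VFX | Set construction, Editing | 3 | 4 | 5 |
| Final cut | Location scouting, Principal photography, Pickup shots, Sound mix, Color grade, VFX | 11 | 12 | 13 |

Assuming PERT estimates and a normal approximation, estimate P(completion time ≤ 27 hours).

0.016

te_Location scouting = (7 + 4·12 + 29)/6 = 84/6 = 14; σ²_Location scouting = ((29−7)/6)² = 13.444
te_Set construction = (1 + 4·4 + 7)/6 = 24/6 = 4; σ²_Set construction = ((7−1)/6)² = 1.000
te_Costume fitting = (9 + 4·11 + 13)/6 = 66/6 = 11; σ²_Costume fitting = ((13−9)/6)² = 0.444
te_Principal photography = (3 + 4·7 + 11)/6 = 42/6 = 7; σ²_Principal photography = ((11−3)/6)² = 1.778
te_Pickup shots = (5 + 4·7 + 9)/6 = 42/6 = 7; σ²_Pickup shots = ((9−5)/6)² = 0.444
te_Editing = (1 + 4·3 + 11)/6 = 24/6 = 4; σ²_Editing = ((11−1)/6)² = 2.778
te_Sound mix = (1 + 4·4 + 13)/6 = 30/6 = 5; σ²_Sound mix = ((13−1)/6)² = 4.000
te_Color grade = (5 + 4·9 + 13)/6 = 54/6 = 9; σ²_Color grade = ((13−5)/6)² = 1.778
te_VFX = (3 + 4·4 + 5)/6 = 24/6 = 4; σ²_VFX = ((5−3)/6)² = 0.111
te_Final cut = (11 + 4·12 + 13)/6 = 72/6 = 12; σ²_Final cut = ((13−11)/6)² = 0.111

Forward pass:
ES_Location scouting = 0; EF_Location scouting = 14
ES_Set construction = 0; EF_Set construction = 4
ES_Costume fitting = 0; EF_Costume fitting = 11
ES_Principal photography = 4; EF_Principal photography = 4+7 = 11
ES_Pickup shots = max(EF_Set construction=4, EF_Costume fitting=11) = 11; EF_Pickup shots = 11+7 = 18
ES_Editing = max(EF_Set construction=4, EF_Costume fitting=11) = 11; EF_Editing = 11+4 = 15
ES_Sound mix = max(EF_Set construction=4, EF_Costume fitting=11) = 11; EF_Sound mix = 11+5 = 16
ES_Color grade = 4; EF_Color grade = 4+9 = 13
ES_VFX = max(EF_Set construction=4, EF_Editing=15) = 15; EF_VFX = 15+4 = 19
ES_Final cut = max(EF_Location scouting=14, EF_Principal photography=11, EF_Pickup shots=18, EF_Sound mix=16, EF_Color grade=13, EF_VFX=19) = 19; EF_Final cut = 19+12 = 31
Expected project duration μ = 31 hours. Critical path: Costume fitting → Editing → VFX → Final cut.

Variance along critical path = 0.444 + 2.778 + 0.111 + 0.111 = 3.444; σ = √3.444 = 1.856 hours.
Z = (27 − 31) / 1.856 = -2.155
P(T ≤ 27) = Φ(-2.155) ≈ 0.016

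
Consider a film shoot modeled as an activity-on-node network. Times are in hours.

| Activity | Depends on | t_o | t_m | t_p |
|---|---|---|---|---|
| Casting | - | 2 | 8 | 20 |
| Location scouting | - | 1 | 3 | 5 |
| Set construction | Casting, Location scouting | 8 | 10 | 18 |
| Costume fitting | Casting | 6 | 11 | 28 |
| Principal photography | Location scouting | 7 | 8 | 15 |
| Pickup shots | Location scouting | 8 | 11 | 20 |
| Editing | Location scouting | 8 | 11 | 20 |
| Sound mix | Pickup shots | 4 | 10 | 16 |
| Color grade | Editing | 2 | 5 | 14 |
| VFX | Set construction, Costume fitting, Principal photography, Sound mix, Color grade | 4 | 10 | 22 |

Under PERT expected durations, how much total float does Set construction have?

te_Casting = (2 + 4·8 + 20)/6 = 54/6 = 9
te_Location scouting = (1 + 4·3 + 5)/6 = 18/6 = 3
te_Set construction = (8 + 4·10 + 18)/6 = 66/6 = 11
te_Costume fitting = (6 + 4·11 + 28)/6 = 78/6 = 13
te_Principal photography = (7 + 4·8 + 15)/6 = 54/6 = 9
te_Pickup shots = (8 + 4·11 + 20)/6 = 72/6 = 12
te_Editing = (8 + 4·11 + 20)/6 = 72/6 = 12
te_Sound mix = (4 + 4·10 + 16)/6 = 60/6 = 10
te_Color grade = (2 + 4·5 + 14)/6 = 36/6 = 6
te_VFX = (4 + 4·10 + 22)/6 = 66/6 = 11

Forward pass:
ES_Casting = 0; EF_Casting = 9
ES_Location scouting = 0; EF_Location scouting = 3
ES_Set construction = max(EF_Casting=9, EF_Location scouting=3) = 9; EF_Set construction = 9+11 = 20
ES_Costume fitting = 9; EF_Costume fitting = 9+13 = 22
ES_Principal photography = 3; EF_Principal photography = 3+9 = 12
ES_Pickup shots = 3; EF_Pickup shots = 3+12 = 15
ES_Editing = 3; EF_Editing = 3+12 = 15
ES_Sound mix = 15; EF_Sound mix = 15+10 = 25
ES_Color grade = 15; EF_Color grade = 15+6 = 21
ES_VFX = max(EF_Set construction=20, EF_Costume fitting=22, EF_Principal photography=12, EF_Sound mix=25, EF_Color grade=21) = 25; EF_VFX = 25+11 = 36
Expected project duration μ = 36 hours. Critical path: Location scouting → Pickup shots → Sound mix → VFX.

Backward pass:
LF_VFX = 36; LS_VFX = 36−11 = 25
LF_Color grade = LS_VFX = 25; LS_Color grade = 25−6 = 19
LF_Sound mix = LS_VFX = 25; LS_Sound mix = 25−10 = 15
LF_Editing = LS_Color grade = 19; LS_Editing = 19−12 = 7
LF_Pickup shots = LS_Sound mix = 15; LS_Pickup shots = 15−12 = 3
LF_Principal photography = LS_VFX = 25; LS_Principal photography = 25−9 = 16
LF_Costume fitting = LS_VFX = 25; LS_Costume fitting = 25−13 = 12
LF_Set construction = LS_VFX = 25; LS_Set construction = 25−11 = 14
LF_Location scouting = min(LS_Set construction=14, LS_Principal photography=16, LS_Pickup shots=3, LS_Editing=7) = 3; LS_Location scouting = 3−3 = 0
LF_Casting = min(LS_Set construction=14, LS_Costume fitting=12) = 12; LS_Casting = 12−9 = 3
Slack_Set construction = LS_Set construction − ES_Set construction = 14 − 9 = 5

5 hours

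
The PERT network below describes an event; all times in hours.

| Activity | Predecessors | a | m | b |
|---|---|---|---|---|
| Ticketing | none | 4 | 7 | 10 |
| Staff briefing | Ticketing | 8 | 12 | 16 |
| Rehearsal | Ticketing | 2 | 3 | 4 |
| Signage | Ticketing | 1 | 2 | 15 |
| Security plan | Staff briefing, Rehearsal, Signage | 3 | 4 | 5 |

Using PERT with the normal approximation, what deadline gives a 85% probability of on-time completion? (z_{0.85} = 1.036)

24.8 hours

te_Ticketing = (4 + 4·7 + 10)/6 = 42/6 = 7; σ²_Ticketing = ((10−4)/6)² = 1.000
te_Staff briefing = (8 + 4·12 + 16)/6 = 72/6 = 12; σ²_Staff briefing = ((16−8)/6)² = 1.778
te_Rehearsal = (2 + 4·3 + 4)/6 = 18/6 = 3; σ²_Rehearsal = ((4−2)/6)² = 0.111
te_Signage = (1 + 4·2 + 15)/6 = 24/6 = 4; σ²_Signage = ((15−1)/6)² = 5.444
te_Security plan = (3 + 4·4 + 5)/6 = 24/6 = 4; σ²_Security plan = ((5−3)/6)² = 0.111

Forward pass:
ES_Ticketing = 0; EF_Ticketing = 7
ES_Staff briefing = 7; EF_Staff briefing = 7+12 = 19
ES_Rehearsal = 7; EF_Rehearsal = 7+3 = 10
ES_Signage = 7; EF_Signage = 7+4 = 11
ES_Security plan = max(EF_Staff briefing=19, EF_Rehearsal=10, EF_Signage=11) = 19; EF_Security plan = 19+4 = 23
Expected project duration μ = 23 hours. Critical path: Ticketing → Staff briefing → Security plan.

Variance along critical path = 1.000 + 1.778 + 0.111 = 2.889; σ = 1.700 hours.
D = μ + z·σ = 23 + 1.036·1.700 = 24.8 hours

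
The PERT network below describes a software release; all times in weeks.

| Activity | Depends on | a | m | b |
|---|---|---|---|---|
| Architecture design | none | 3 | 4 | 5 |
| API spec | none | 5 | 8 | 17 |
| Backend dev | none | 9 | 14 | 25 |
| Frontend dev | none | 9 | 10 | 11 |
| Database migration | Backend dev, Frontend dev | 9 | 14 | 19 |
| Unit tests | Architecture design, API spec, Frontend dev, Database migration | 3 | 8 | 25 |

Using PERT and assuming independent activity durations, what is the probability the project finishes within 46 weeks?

0.926

te_Architecture design = (3 + 4·4 + 5)/6 = 24/6 = 4; σ²_Architecture design = ((5−3)/6)² = 0.111
te_API spec = (5 + 4·8 + 17)/6 = 54/6 = 9; σ²_API spec = ((17−5)/6)² = 4.000
te_Backend dev = (9 + 4·14 + 25)/6 = 90/6 = 15; σ²_Backend dev = ((25−9)/6)² = 7.111
te_Frontend dev = (9 + 4·10 + 11)/6 = 60/6 = 10; σ²_Frontend dev = ((11−9)/6)² = 0.111
te_Database migration = (9 + 4·14 + 19)/6 = 84/6 = 14; σ²_Database migration = ((19−9)/6)² = 2.778
te_Unit tests = (3 + 4·8 + 25)/6 = 60/6 = 10; σ²_Unit tests = ((25−3)/6)² = 13.444

Forward pass:
ES_Architecture design = 0; EF_Architecture design = 4
ES_API spec = 0; EF_API spec = 9
ES_Backend dev = 0; EF_Backend dev = 15
ES_Frontend dev = 0; EF_Frontend dev = 10
ES_Database migration = max(EF_Backend dev=15, EF_Frontend dev=10) = 15; EF_Database migration = 15+14 = 29
ES_Unit tests = max(EF_Architecture design=4, EF_API spec=9, EF_Frontend dev=10, EF_Database migration=29) = 29; EF_Unit tests = 29+10 = 39
Expected project duration μ = 39 weeks. Critical path: Backend dev → Database migration → Unit tests.

Variance along critical path = 7.111 + 2.778 + 13.444 = 23.333; σ = √23.333 = 4.830 weeks.
Z = (46 − 39) / 4.830 = 1.449
P(T ≤ 46) = Φ(1.449) ≈ 0.926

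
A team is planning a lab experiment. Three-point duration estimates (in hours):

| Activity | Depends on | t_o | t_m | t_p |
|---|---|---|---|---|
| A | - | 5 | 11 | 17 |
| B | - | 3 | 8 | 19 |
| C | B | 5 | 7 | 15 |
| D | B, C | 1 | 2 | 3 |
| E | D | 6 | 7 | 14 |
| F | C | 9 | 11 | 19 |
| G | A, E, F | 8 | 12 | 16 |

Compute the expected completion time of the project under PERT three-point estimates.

te_A = (5 + 4·11 + 17)/6 = 66/6 = 11
te_B = (3 + 4·8 + 19)/6 = 54/6 = 9
te_C = (5 + 4·7 + 15)/6 = 48/6 = 8
te_D = (1 + 4·2 + 3)/6 = 12/6 = 2
te_E = (6 + 4·7 + 14)/6 = 48/6 = 8
te_F = (9 + 4·11 + 19)/6 = 72/6 = 12
te_G = (8 + 4·12 + 16)/6 = 72/6 = 12

Forward pass:
ES_A = 0; EF_A = 11
ES_B = 0; EF_B = 9
ES_C = 9; EF_C = 9+8 = 17
ES_D = max(EF_B=9, EF_C=17) = 17; EF_D = 17+2 = 19
ES_E = 19; EF_E = 19+8 = 27
ES_F = 17; EF_F = 17+12 = 29
ES_G = max(EF_A=11, EF_E=27, EF_F=29) = 29; EF_G = 29+12 = 41
Expected project duration μ = 41 hours. Critical path: B → C → F → G.

41 hours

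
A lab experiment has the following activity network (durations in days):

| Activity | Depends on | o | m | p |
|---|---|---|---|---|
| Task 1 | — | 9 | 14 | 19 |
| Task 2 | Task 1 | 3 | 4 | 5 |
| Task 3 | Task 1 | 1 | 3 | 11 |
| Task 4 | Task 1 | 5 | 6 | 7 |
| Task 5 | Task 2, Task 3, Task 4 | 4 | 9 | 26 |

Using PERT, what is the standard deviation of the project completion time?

4.04 days

te_Task 1 = (9 + 4·14 + 19)/6 = 84/6 = 14; σ²_Task 1 = ((19−9)/6)² = 2.778
te_Task 2 = (3 + 4·4 + 5)/6 = 24/6 = 4; σ²_Task 2 = ((5−3)/6)² = 0.111
te_Task 3 = (1 + 4·3 + 11)/6 = 24/6 = 4; σ²_Task 3 = ((11−1)/6)² = 2.778
te_Task 4 = (5 + 4·6 + 7)/6 = 36/6 = 6; σ²_Task 4 = ((7−5)/6)² = 0.111
te_Task 5 = (4 + 4·9 + 26)/6 = 66/6 = 11; σ²_Task 5 = ((26−4)/6)² = 13.444

Forward pass:
ES_Task 1 = 0; EF_Task 1 = 14
ES_Task 2 = 14; EF_Task 2 = 14+4 = 18
ES_Task 3 = 14; EF_Task 3 = 14+4 = 18
ES_Task 4 = 14; EF_Task 4 = 14+6 = 20
ES_Task 5 = max(EF_Task 2=18, EF_Task 3=18, EF_Task 4=20) = 20; EF_Task 5 = 20+11 = 31
Expected project duration μ = 31 days. Critical path: Task 1 → Task 4 → Task 5.

Variance along critical path = 2.778 + 0.111 + 13.444 = 16.333
σ = √16.333 = 4.041 days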